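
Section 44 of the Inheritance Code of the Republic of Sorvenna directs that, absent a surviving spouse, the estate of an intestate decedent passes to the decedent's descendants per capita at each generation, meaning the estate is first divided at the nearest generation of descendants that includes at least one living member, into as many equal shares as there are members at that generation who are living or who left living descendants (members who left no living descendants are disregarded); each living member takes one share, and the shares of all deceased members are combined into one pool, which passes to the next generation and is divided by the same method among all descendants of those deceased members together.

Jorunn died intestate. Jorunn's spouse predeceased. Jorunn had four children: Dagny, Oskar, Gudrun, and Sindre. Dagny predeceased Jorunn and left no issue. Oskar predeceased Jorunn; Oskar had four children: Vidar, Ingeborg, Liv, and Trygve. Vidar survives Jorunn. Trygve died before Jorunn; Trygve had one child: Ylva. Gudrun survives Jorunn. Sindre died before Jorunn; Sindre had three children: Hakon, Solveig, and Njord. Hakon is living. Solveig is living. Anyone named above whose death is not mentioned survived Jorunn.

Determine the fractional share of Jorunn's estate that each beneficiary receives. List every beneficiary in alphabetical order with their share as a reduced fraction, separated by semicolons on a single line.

Gudrun 1/3; Hakon 2/21; Ingeborg 2/21; Liv 2/21; Njord 2/21; Solveig 2/21; Vidar 2/21; Ylva 2/21

There is no surviving spouse, so the entire estate passes to Jorunn's descendants per capita at each generation.
At generation 1 (Oskar, Gudrun, Sindre) there are 3 shares of (1)/3 = 1/3 each.
Living: Gudrun — each takes 1/3.
Deceased: Oskar and Sindre. Their combined 2/3 is pooled and carried to generation 2.
At generation 2 (Vidar, Ingeborg, Liv, Trygve, Hakon, Solveig, Njord) there are 7 shares of (2/3)/7 = 2/21 each.
Living: Vidar, Ingeborg, Liv, Hakon, Solveig, and Njord — each takes 2/21.
Deceased: Trygve. That 2/21 share is carried to generation 3.
At generation 3 (Ylva) there are 1 shares of (2/21)/1 = 2/21 each.
Living: Ylva — each takes 2/21.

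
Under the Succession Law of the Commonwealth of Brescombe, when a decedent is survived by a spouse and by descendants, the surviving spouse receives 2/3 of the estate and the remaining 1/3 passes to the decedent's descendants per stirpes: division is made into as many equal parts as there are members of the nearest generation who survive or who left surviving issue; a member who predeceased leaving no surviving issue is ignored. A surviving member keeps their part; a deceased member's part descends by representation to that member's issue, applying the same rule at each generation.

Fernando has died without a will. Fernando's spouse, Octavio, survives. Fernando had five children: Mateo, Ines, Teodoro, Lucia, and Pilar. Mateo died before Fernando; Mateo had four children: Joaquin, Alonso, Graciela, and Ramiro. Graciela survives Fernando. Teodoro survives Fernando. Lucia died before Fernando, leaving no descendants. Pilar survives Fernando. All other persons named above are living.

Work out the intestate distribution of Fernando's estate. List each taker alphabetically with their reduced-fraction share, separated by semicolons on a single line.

Octavio, as surviving spouse, takes 2/3.
The remaining 1/3 passes to Fernando's descendants per stirpes.
Lucia left no surviving issue, so that branch lapses and is disregarded.
The 1/3 is divided into 4 equal shares of 1/12 among Mateo, Ines, Teodoro, Pilar.
Mateo predeceased; the 1/12 allotted to Mateo's branch passes to Mateo's issue by representation.
The 1/12 is divided into 4 equal shares of 1/48 among Joaquin, Alonso, Graciela, Ramiro.
Joaquin is living and takes 1/48.
Alonso is living and takes 1/48.
Graciela is living and takes 1/48.
Ramiro is living and takes 1/48.
Ines is living and takes 1/12.
Teodoro is living and takes 1/12.
Pilar is living and takes 1/12.

Alonso 1/48; Graciela 1/48; Ines 1/12; Joaquin 1/48; Octavio 2/3; Pilar 1/12; Ramiro 1/48; Teodoro 1/12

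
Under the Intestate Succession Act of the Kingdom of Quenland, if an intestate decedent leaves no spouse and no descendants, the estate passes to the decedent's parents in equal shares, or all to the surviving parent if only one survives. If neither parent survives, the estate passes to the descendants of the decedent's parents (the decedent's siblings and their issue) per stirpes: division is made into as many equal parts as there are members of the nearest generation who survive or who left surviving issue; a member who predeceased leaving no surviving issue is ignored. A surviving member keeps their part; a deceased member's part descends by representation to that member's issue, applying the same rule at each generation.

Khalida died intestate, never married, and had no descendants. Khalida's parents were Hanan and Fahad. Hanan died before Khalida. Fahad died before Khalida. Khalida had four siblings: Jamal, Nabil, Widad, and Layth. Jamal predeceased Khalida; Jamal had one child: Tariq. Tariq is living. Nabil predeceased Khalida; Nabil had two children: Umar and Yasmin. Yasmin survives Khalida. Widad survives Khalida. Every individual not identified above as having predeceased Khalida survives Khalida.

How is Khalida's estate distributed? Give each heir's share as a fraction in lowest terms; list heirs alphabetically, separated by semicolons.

Layth 1/4; Tariq 1/4; Umar 1/8; Widad 1/4; Yasmin 1/8

Neither parent survives and there are no descendants, so the estate passes to Khalida's siblings and their issue per stirpes.
The estate is divided into 4 equal shares of 1/4 among Jamal, Nabil, Widad, Layth.
Jamal predeceased; the 1/4 allotted to Jamal's branch passes to Jamal's issue by representation.
Tariq is the sole taker at this level and receives the full 1/4.
Nabil predeceased; the 1/4 allotted to Nabil's branch passes to Nabil's issue by representation.
The 1/4 is divided into 2 equal shares of 1/8 among Umar, Yasmin.
Umar is living and takes 1/8.
Yasmin is living and takes 1/8.
Widad is living and takes 1/4.
Layth is living and takes 1/4.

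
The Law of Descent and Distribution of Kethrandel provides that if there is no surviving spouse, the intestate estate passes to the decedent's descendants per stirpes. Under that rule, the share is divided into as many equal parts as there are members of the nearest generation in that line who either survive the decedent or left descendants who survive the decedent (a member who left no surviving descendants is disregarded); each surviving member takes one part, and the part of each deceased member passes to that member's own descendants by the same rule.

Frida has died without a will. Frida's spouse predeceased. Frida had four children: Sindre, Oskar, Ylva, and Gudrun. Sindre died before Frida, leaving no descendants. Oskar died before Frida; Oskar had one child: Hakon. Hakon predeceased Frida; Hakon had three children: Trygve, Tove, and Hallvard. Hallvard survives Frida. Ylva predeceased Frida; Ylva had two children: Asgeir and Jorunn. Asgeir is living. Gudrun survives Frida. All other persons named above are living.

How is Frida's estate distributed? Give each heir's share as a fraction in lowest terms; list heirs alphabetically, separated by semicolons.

There is no surviving spouse, so the entire estate passes to Frida's descendants per stirpes.
Sindre left no surviving issue, so that branch lapses and is disregarded.
The estate is divided into 3 equal shares of 1/3 among Oskar, Ylva, Gudrun.
Oskar predeceased; the 1/3 allotted to Oskar's branch passes to Oskar's issue by representation.
Hakon's line is the sole branch at this level, so the full 1/3 passes to Hakon's issue by representation.
The 1/3 is divided into 3 equal shares of 1/9 among Trygve, Tove, Hallvard.
Trygve is living and takes 1/9.
Tove is living and takes 1/9.
Hallvard is living and takes 1/9.
Ylva predeceased; the 1/3 allotted to Ylva's branch passes to Ylva's issue by representation.
The 1/3 is divided into 2 equal shares of 1/6 among Asgeir, Jorunn.
Asgeir is living and takes 1/6.
Jorunn is living and takes 1/6.
Gudrun is living and takes 1/3.

Asgeir 1/6; Gudrun 1/3; Hallvard 1/9; Jorunn 1/6; Tove 1/9; Trygve 1/9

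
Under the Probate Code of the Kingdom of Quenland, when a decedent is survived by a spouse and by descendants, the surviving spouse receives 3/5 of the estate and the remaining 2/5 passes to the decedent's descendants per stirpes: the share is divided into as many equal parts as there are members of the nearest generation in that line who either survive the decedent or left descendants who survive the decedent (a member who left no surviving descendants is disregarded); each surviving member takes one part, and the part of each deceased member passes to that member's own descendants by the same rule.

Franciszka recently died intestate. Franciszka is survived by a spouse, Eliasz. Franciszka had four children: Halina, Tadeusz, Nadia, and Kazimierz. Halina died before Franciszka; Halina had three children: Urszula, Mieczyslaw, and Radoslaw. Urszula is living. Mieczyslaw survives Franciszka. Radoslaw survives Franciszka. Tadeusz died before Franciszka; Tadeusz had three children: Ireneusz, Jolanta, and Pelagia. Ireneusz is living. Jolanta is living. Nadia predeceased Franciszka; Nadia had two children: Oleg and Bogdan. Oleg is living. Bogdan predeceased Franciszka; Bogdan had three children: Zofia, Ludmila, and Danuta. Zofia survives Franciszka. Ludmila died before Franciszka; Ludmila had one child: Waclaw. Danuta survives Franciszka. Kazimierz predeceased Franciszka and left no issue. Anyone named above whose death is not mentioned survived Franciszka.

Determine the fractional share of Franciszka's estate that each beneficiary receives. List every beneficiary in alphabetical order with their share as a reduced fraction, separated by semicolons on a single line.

Danuta 1/45; Eliasz 3/5; Ireneusz 2/45; Jolanta 2/45; Mieczyslaw 2/45; Oleg 1/15; Pelagia 2/45; Radoslaw 2/45; Urszula 2/45; Waclaw 1/45; Zofia 1/45

Eliasz, as surviving spouse, takes 3/5.
The remaining 2/5 passes to Franciszka's descendants per stirpes.
Kazimierz left no surviving issue, so that branch lapses and is disregarded.
The 2/5 is divided into 3 equal shares of 2/15 among Halina, Tadeusz, Nadia.
Halina predeceased; the 2/15 allotted to Halina's branch passes to Halina's issue by representation.
The 2/15 is divided into 3 equal shares of 2/45 among Urszula, Mieczyslaw, Radoslaw.
Urszula is living and takes 2/45.
Mieczyslaw is living and takes 2/45.
Radoslaw is living and takes 2/45.
Tadeusz predeceased; the 2/15 allotted to Tadeusz's branch passes to Tadeusz's issue by representation.
The 2/15 is divided into 3 equal shares of 2/45 among Ireneusz, Jolanta, Pelagia.
Ireneusz is living and takes 2/45.
Jolanta is living and takes 2/45.
Pelagia is living and takes 2/45.
Nadia predeceased; the 2/15 allotted to Nadia's branch passes to Nadia's issue by representation.
The 2/15 is divided into 2 equal shares of 1/15 among Oleg, Bogdan.
Oleg is living and takes 1/15.
Bogdan predeceased; the 1/15 allotted to Bogdan's branch passes to Bogdan's issue by representation.
The 1/15 is divided into 3 equal shares of 1/45 among Zofia, Ludmila, Danuta.
Zofia is living and takes 1/45.
Ludmila predeceased; the 1/45 allotted to Ludmila's branch passes to Ludmila's issue by representation.
Waclaw is the sole taker at this level and receives the full 1/45.
Danuta is living and takes 1/45.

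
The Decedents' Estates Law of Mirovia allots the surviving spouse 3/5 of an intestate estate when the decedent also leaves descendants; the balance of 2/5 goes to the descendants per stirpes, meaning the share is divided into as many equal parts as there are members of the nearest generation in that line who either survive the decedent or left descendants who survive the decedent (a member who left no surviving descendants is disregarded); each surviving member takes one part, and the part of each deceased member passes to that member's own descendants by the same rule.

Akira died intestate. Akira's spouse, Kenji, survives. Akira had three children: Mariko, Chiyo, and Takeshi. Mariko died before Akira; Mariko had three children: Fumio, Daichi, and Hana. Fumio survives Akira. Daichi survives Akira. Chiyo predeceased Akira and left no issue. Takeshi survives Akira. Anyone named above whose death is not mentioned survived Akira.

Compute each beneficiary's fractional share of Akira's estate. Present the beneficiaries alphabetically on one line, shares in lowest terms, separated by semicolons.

Daichi 1/15; Fumio 1/15; Hana 1/15; Kenji 3/5; Takeshi 1/5

Kenji, as surviving spouse, takes 3/5.
The remaining 2/5 passes to Akira's descendants per stirpes.
Chiyo left no surviving issue, so that branch lapses and is disregarded.
The 2/5 is divided into 2 equal shares of 1/5 among Mariko, Takeshi.
Mariko predeceased; the 1/5 allotted to Mariko's branch passes to Mariko's issue by representation.
The 1/5 is divided into 3 equal shares of 1/15 among Fumio, Daichi, Hana.
Fumio is living and takes 1/15.
Daichi is living and takes 1/15.
Hana is living and takes 1/15.
Takeshi is living and takes 1/5.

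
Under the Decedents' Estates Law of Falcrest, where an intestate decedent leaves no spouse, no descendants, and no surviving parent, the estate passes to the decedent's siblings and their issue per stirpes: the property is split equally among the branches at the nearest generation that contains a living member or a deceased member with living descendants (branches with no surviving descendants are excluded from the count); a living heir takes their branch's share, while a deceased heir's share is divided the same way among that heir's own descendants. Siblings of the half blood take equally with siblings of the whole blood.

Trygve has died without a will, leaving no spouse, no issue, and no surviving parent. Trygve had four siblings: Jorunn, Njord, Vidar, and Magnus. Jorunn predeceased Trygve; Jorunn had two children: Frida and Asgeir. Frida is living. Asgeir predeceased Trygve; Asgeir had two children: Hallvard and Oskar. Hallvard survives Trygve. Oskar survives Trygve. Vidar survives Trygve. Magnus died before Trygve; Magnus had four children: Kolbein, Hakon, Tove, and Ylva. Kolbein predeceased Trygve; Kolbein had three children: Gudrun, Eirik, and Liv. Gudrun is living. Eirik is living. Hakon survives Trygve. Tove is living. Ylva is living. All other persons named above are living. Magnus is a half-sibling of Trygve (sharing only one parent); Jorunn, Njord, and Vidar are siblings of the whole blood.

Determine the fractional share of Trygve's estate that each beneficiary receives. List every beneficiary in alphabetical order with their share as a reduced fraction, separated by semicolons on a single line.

Eirik 1/48; Frida 1/8; Gudrun 1/48; Hakon 1/16; Hallvard 1/16; Liv 1/48; Njord 1/4; Oskar 1/16; Tove 1/16; Vidar 1/4; Ylva 1/16

No spouse, descendants, or parent survives, so the estate passes to Trygve's siblings per stirpes.
Half-blood and whole-blood siblings take equally under the stated rule.
The estate is divided into 4 equal shares of 1/4 among Jorunn, Njord, Vidar, Magnus.
Jorunn predeceased; the 1/4 allotted to Jorunn's branch passes to Jorunn's issue by representation.
The 1/4 is divided into 2 equal shares of 1/8 among Frida, Asgeir.
Frida is living and takes 1/8.
Asgeir predeceased; the 1/8 allotted to Asgeir's branch passes to Asgeir's issue by representation.
The 1/8 is divided into 2 equal shares of 1/16 among Hallvard, Oskar.
Hallvard is living and takes 1/16.
Oskar is living and takes 1/16.
Njord is living and takes 1/4.
Vidar is living and takes 1/4.
Magnus predeceased; the 1/4 allotted to Magnus's branch passes to Magnus's issue by representation.
The 1/4 is divided into 4 equal shares of 1/16 among Kolbein, Hakon, Tove, Ylva.
Kolbein predeceased; the 1/16 allotted to Kolbein's branch passes to Kolbein's issue by representation.
The 1/16 is divided into 3 equal shares of 1/48 among Gudrun, Eirik, Liv.
Gudrun is living and takes 1/48.
Eirik is living and takes 1/48.
Liv is living and takes 1/48.
Hakon is living and takes 1/16.
Tove is living and takes 1/16.
Ylva is living and takes 1/16.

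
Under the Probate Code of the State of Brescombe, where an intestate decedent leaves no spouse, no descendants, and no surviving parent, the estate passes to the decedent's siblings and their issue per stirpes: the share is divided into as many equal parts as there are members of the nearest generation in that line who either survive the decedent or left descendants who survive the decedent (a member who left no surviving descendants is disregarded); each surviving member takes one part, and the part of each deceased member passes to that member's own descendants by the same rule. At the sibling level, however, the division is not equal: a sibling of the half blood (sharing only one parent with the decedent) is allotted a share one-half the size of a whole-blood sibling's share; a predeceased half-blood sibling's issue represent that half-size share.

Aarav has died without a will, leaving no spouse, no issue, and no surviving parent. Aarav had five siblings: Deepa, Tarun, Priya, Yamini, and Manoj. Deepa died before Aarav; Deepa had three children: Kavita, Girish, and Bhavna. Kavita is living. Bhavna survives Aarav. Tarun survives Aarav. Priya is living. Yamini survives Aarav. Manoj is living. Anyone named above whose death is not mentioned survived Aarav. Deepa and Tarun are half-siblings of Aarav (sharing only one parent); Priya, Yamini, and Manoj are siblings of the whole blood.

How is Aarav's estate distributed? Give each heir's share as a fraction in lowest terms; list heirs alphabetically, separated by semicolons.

Bhavna 1/24; Girish 1/24; Kavita 1/24; Manoj 1/4; Priya 1/4; Tarun 1/8; Yamini 1/4

No spouse, descendants, or parent survives, so the estate passes to Aarav's siblings per stirpes.
Half-blood siblings count for one-half the weight of whole-blood siblings at the initial division.
Dividing 1 in proportion to weights (total weight 4): Deepa (weight 1/2) → 1/8; Tarun (weight 1/2) → 1/8; Priya (weight 1) → 1/4; Yamini (weight 1) → 1/4; Manoj (weight 1) → 1/4.
Deepa predeceased; the 1/8 allotted to Deepa's branch passes to Deepa's issue by representation.
The 1/8 is divided into 3 equal shares of 1/24 among Kavita, Girish, Bhavna.
Kavita is living and takes 1/24.
Girish is living and takes 1/24.
Bhavna is living and takes 1/24.
Tarun is living and takes 1/8.
Priya is living and takes 1/4.
Yamini is living and takes 1/4.
Manoj is living and takes 1/4.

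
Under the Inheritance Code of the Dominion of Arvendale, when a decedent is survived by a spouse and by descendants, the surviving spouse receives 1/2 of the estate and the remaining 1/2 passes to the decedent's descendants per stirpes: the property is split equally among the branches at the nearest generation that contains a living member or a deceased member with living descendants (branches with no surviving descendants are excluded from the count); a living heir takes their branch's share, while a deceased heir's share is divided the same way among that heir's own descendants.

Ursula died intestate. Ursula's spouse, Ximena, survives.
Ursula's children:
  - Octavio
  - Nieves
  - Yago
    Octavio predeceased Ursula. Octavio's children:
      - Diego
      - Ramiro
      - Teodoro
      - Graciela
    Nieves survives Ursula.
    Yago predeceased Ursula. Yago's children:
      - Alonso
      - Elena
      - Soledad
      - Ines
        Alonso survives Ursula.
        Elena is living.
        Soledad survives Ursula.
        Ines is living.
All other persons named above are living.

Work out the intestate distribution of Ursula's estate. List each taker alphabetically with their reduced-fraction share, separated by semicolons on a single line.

Alonso 1/24; Diego 1/24; Elena 1/24; Graciela 1/24; Ines 1/24; Nieves 1/6; Ramiro 1/24; Soledad 1/24; Teodoro 1/24; Ximena 1/2

Ximena, as surviving spouse, takes 1/2.
The remaining 1/2 passes to Ursula's descendants per stirpes.
The 1/2 is divided into 3 equal shares of 1/6 among Octavio, Nieves, Yago.
Octavio predeceased; the 1/6 allotted to Octavio's branch passes to Octavio's issue by representation.
The 1/6 is divided into 4 equal shares of 1/24 among Diego, Ramiro, Teodoro, Graciela.
Diego is living and takes 1/24.
Ramiro is living and takes 1/24.
Teodoro is living and takes 1/24.
Graciela is living and takes 1/24.
Nieves is living and takes 1/6.
Yago predeceased; the 1/6 allotted to Yago's branch passes to Yago's issue by representation.
The 1/6 is divided into 4 equal shares of 1/24 among Alonso, Elena, Soledad, Ines.
Alonso is living and takes 1/24.
Elena is living and takes 1/24.
Soledad is living and takes 1/24.
Ines is living and takes 1/24.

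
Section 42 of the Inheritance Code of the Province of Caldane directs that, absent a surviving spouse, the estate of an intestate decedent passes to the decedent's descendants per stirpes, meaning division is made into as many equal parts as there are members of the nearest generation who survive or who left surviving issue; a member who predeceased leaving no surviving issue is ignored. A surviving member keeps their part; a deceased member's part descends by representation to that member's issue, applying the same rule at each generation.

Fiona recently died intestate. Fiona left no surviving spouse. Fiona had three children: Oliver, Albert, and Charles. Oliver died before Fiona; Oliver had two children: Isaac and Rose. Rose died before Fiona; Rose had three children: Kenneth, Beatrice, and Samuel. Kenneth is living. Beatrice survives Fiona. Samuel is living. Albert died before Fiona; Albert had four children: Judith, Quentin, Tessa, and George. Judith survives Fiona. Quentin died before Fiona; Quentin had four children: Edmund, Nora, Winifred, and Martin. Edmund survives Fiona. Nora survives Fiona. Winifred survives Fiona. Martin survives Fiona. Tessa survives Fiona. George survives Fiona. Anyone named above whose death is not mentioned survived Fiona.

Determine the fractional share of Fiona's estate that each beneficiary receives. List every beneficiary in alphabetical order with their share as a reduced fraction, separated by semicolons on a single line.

There is no surviving spouse, so the entire estate passes to Fiona's descendants per stirpes.
The estate is divided into 3 equal shares of 1/3 among Oliver, Albert, Charles.
Oliver predeceased; the 1/3 allotted to Oliver's branch passes to Oliver's issue by representation.
The 1/3 is divided into 2 equal shares of 1/6 among Isaac, Rose.
Isaac is living and takes 1/6.
Rose predeceased; the 1/6 allotted to Rose's branch passes to Rose's issue by representation.
The 1/6 is divided into 3 equal shares of 1/18 among Kenneth, Beatrice, Samuel.
Kenneth is living and takes 1/18.
Beatrice is living and takes 1/18.
Samuel is living and takes 1/18.
Albert predeceased; the 1/3 allotted to Albert's branch passes to Albert's issue by representation.
The 1/3 is divided into 4 equal shares of 1/12 among Judith, Quentin, Tessa, George.
Judith is living and takes 1/12.
Quentin predeceased; the 1/12 allotted to Quentin's branch passes to Quentin's issue by representation.
The 1/12 is divided into 4 equal shares of 1/48 among Edmund, Nora, Winifred, Martin.
Edmund is living and takes 1/48.
Nora is living and takes 1/48.
Winifred is living and takes 1/48.
Martin is living and takes 1/48.
Tessa is living and takes 1/12.
George is living and takes 1/12.
Charles is living and takes 1/3.

Beatrice 1/18; Charles 1/3; Edmund 1/48; George 1/12; Isaac 1/6; Judith 1/12; Kenneth 1/18; Martin 1/48; Nora 1/48; Samuel 1/18; Tessa 1/12; Winifred 1/48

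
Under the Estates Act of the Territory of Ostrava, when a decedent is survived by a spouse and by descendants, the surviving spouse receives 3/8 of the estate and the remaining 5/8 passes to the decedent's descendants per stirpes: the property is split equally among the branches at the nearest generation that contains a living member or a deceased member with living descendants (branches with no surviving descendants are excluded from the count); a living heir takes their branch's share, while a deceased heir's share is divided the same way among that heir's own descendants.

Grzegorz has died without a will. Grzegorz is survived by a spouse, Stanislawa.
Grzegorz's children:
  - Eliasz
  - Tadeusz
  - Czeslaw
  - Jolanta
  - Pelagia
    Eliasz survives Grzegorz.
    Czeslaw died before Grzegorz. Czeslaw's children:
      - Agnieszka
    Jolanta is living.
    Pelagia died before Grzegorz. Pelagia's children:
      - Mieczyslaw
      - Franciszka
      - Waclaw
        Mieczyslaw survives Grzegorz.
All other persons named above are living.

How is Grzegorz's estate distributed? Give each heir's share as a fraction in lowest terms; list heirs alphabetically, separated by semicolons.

Agnieszka 1/8; Eliasz 1/8; Franciszka 1/24; Jolanta 1/8; Mieczyslaw 1/24; Stanislawa 3/8; Tadeusz 1/8; Waclaw 1/24

Stanislawa, as surviving spouse, takes 3/8.
The remaining 5/8 passes to Grzegorz's descendants per stirpes.
The 5/8 is divided into 5 equal shares of 1/8 among Eliasz, Tadeusz, Czeslaw, Jolanta, Pelagia.
Eliasz is living and takes 1/8.
Tadeusz is living and takes 1/8.
Czeslaw predeceased; the 1/8 allotted to Czeslaw's branch passes to Czeslaw's issue by representation.
Agnieszka is the sole taker at this level and receives the full 1/8.
Jolanta is living and takes 1/8.
Pelagia predeceased; the 1/8 allotted to Pelagia's branch passes to Pelagia's issue by representation.
The 1/8 is divided into 3 equal shares of 1/24 among Mieczyslaw, Franciszka, Waclaw.
Mieczyslaw is living and takes 1/24.
Franciszka is living and takes 1/24.
Waclaw is living and takes 1/24.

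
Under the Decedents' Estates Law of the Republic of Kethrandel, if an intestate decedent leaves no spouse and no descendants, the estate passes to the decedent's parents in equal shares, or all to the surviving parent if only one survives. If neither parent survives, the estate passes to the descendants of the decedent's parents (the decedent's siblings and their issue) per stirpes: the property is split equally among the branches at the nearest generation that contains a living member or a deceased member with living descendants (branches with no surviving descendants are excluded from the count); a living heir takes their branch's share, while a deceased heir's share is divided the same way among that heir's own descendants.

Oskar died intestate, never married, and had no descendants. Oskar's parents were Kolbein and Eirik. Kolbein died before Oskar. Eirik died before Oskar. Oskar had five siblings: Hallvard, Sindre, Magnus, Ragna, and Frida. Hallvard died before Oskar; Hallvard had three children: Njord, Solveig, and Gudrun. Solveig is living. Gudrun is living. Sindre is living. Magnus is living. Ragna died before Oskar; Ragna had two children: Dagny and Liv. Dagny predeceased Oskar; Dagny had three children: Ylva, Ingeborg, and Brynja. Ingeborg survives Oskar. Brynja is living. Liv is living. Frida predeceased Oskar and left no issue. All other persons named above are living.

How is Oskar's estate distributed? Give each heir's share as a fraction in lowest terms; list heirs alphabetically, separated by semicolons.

Brynja 1/24; Gudrun 1/12; Ingeborg 1/24; Liv 1/8; Magnus 1/4; Njord 1/12; Sindre 1/4; Solveig 1/12; Ylva 1/24

Neither parent survives and there are no descendants, so the estate passes to Oskar's siblings and their issue per stirpes.
Frida left no surviving issue, so that branch lapses and is disregarded.
The estate is divided into 4 equal shares of 1/4 among Hallvard, Sindre, Magnus, Ragna.
Hallvard predeceased; the 1/4 allotted to Hallvard's branch passes to Hallvard's issue by representation.
The 1/4 is divided into 3 equal shares of 1/12 among Njord, Solveig, Gudrun.
Njord is living and takes 1/12.
Solveig is living and takes 1/12.
Gudrun is living and takes 1/12.
Sindre is living and takes 1/4.
Magnus is living and takes 1/4.
Ragna predeceased; the 1/4 allotted to Ragna's branch passes to Ragna's issue by representation.
The 1/4 is divided into 2 equal shares of 1/8 among Dagny, Liv.
Dagny predeceased; the 1/8 allotted to Dagny's branch passes to Dagny's issue by representation.
The 1/8 is divided into 3 equal shares of 1/24 among Ylva, Ingeborg, Brynja.
Ylva is living and takes 1/24.
Ingeborg is living and takes 1/24.
Brynja is living and takes 1/24.
Liv is living and takes 1/8.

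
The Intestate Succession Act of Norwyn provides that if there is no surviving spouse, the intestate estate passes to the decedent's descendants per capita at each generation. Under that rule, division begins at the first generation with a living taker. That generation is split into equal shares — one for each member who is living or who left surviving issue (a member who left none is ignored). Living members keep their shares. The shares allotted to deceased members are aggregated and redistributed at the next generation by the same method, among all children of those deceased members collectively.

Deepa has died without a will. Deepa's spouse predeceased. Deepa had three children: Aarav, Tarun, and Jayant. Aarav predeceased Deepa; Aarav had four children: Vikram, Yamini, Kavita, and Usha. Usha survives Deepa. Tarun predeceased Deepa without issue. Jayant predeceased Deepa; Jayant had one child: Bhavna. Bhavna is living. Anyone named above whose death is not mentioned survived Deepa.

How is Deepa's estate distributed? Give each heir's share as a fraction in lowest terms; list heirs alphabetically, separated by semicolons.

Bhavna 1/5; Kavita 1/5; Usha 1/5; Vikram 1/5; Yamini 1/5

There is no surviving spouse, so the entire estate passes to Deepa's descendants per capita at each generation.
No one at generation 1 (Aarav, Jayant) is living; moving to the next generation.
At generation 2 (Vikram, Yamini, Kavita, Usha, Bhavna) there are 5 shares of (1)/5 = 1/5 each.
Living: Vikram, Yamini, Kavita, Usha, and Bhavna — each takes 1/5.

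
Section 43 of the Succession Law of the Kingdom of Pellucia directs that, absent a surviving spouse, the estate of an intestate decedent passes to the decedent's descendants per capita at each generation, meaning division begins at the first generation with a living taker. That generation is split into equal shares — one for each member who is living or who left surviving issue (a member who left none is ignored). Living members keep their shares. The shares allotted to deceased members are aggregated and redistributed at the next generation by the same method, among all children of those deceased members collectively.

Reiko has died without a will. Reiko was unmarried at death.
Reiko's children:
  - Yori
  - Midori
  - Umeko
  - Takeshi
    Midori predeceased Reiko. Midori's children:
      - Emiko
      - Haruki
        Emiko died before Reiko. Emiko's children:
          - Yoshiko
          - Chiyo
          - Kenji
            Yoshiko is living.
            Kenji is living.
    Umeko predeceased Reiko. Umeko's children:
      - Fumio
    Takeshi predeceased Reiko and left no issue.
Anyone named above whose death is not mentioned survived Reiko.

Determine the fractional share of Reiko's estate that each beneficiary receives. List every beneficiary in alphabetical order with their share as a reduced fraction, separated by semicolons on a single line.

There is no surviving spouse, so the entire estate passes to Reiko's descendants per capita at each generation.
At generation 1 (Yori, Midori, Umeko) there are 3 shares of (1)/3 = 1/3 each.
Living: Yori — each takes 1/3.
Deceased: Midori and Umeko. Their combined 2/3 is pooled and carried to generation 2.
At generation 2 (Emiko, Haruki, Fumio) there are 3 shares of (2/3)/3 = 2/9 each.
Living: Haruki and Fumio — each takes 2/9.
Deceased: Emiko. That 2/9 share is carried to generation 3.
At generation 3 (Yoshiko, Chiyo, Kenji) there are 3 shares of (2/9)/3 = 2/27 each.
Living: Yoshiko, Chiyo, and Kenji — each takes 2/27.

Chiyo 2/27; Fumio 2/9; Haruki 2/9; Kenji 2/27; Yori 1/3; Yoshiko 2/27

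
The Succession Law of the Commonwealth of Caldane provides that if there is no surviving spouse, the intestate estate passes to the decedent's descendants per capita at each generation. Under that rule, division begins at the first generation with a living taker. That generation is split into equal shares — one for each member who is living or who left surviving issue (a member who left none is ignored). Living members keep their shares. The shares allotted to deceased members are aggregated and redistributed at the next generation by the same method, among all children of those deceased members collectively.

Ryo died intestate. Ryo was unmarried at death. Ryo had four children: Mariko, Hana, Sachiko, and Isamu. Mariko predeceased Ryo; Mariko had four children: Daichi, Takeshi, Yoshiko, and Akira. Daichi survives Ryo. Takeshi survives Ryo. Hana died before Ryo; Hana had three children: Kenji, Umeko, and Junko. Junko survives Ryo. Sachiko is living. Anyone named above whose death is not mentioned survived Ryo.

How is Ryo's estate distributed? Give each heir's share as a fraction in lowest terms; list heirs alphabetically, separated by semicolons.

There is no surviving spouse, so the entire estate passes to Ryo's descendants per capita at each generation.
At generation 1 (Mariko, Hana, Sachiko, Isamu) there are 4 shares of (1)/4 = 1/4 each.
Living: Sachiko and Isamu — each takes 1/4.
Deceased: Mariko and Hana. Their combined 1/2 is pooled and carried to generation 2.
At generation 2 (Daichi, Takeshi, Yoshiko, Akira, Kenji, Umeko, Junko) there are 7 shares of (1/2)/7 = 1/14 each.
Living: Daichi, Takeshi, Yoshiko, Akira, Kenji, Umeko, and Junko — each takes 1/14.

Akira 1/14; Daichi 1/14; Isamu 1/4; Junko 1/14; Kenji 1/14; Sachiko 1/4; Takeshi 1/14; Umeko 1/14; Yoshiko 1/14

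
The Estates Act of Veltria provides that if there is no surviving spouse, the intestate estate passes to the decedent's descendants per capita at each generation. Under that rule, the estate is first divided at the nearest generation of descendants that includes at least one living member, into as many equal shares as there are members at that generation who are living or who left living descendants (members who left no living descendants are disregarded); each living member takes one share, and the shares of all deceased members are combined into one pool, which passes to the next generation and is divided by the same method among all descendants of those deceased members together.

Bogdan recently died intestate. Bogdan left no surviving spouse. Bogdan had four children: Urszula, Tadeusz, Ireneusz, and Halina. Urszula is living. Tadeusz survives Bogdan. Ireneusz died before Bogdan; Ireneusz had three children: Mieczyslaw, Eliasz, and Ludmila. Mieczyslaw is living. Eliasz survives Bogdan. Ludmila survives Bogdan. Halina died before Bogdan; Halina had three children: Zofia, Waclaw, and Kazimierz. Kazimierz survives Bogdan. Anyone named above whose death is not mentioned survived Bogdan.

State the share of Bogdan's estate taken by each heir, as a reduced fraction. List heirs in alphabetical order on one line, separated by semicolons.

Eliasz 1/12; Kazimierz 1/12; Ludmila 1/12; Mieczyslaw 1/12; Tadeusz 1/4; Urszula 1/4; Waclaw 1/12; Zofia 1/12

There is no surviving spouse, so the entire estate passes to Bogdan's descendants per capita at each generation.
At generation 1 (Urszula, Tadeusz, Ireneusz, Halina) there are 4 shares of (1)/4 = 1/4 each.
Living: Urszula and Tadeusz — each takes 1/4.
Deceased: Ireneusz and Halina. Their combined 1/2 is pooled and carried to generation 2.
At generation 2 (Mieczyslaw, Eliasz, Ludmila, Zofia, Waclaw, Kazimierz) there are 6 shares of (1/2)/6 = 1/12 each.
Living: Mieczyslaw, Eliasz, Ludmila, Zofia, Waclaw, and Kazimierz — each takes 1/12.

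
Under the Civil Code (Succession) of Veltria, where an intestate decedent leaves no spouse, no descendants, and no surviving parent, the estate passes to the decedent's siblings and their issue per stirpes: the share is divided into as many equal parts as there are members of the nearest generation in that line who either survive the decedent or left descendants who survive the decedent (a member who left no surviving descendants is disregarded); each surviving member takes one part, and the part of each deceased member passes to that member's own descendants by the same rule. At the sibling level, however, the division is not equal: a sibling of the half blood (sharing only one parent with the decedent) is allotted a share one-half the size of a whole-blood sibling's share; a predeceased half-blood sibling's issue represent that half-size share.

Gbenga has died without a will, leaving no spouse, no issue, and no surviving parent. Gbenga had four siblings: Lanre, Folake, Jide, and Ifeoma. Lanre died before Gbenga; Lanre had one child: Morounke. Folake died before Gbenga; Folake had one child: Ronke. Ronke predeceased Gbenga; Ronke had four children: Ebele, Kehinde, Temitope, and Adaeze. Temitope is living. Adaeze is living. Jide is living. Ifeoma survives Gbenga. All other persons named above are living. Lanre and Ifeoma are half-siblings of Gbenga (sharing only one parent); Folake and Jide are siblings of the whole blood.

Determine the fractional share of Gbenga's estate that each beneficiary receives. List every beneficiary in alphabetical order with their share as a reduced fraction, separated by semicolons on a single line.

Adaeze 1/12; Ebele 1/12; Ifeoma 1/6; Jide 1/3; Kehinde 1/12; Morounke 1/6; Temitope 1/12

No spouse, descendants, or parent survives, so the estate passes to Gbenga's siblings per stirpes.
Half-blood siblings count for one-half the weight of whole-blood siblings at the initial division.
Dividing 1 in proportion to weights (total weight 3): Lanre (weight 1/2) → 1/6; Folake (weight 1) → 1/3; Jide (weight 1) → 1/3; Ifeoma (weight 1/2) → 1/6.
Lanre predeceased; the 1/6 allotted to Lanre's branch passes to Lanre's issue by representation.
Morounke is the sole taker at this level and receives the full 1/6.
Folake predeceased; the 1/3 allotted to Folake's branch passes to Folake's issue by representation.
Ronke's line is the sole branch at this level, so the full 1/3 passes to Ronke's issue by representation.
The 1/3 is divided into 4 equal shares of 1/12 among Ebele, Kehinde, Temitope, Adaeze.
Ebele is living and takes 1/12.
Kehinde is living and takes 1/12.
Temitope is living and takes 1/12.
Adaeze is living and takes 1/12.
Jide is living and takes 1/3.
Ifeoma is living and takes 1/6.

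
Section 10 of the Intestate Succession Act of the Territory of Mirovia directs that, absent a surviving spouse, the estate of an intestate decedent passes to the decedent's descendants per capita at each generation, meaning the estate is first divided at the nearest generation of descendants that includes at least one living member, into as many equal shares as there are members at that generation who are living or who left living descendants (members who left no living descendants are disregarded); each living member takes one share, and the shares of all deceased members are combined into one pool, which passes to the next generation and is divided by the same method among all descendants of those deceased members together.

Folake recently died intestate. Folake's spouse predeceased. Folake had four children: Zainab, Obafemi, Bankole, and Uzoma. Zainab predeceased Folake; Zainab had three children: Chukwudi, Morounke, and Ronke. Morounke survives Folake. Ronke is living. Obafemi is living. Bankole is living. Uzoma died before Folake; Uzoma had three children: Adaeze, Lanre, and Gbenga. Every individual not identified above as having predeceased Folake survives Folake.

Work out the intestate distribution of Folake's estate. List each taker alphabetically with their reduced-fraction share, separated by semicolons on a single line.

There is no surviving spouse, so the entire estate passes to Folake's descendants per capita at each generation.
At generation 1 (Zainab, Obafemi, Bankole, Uzoma) there are 4 shares of (1)/4 = 1/4 each.
Living: Obafemi and Bankole — each takes 1/4.
Deceased: Zainab and Uzoma. Their combined 1/2 is pooled and carried to generation 2.
At generation 2 (Chukwudi, Morounke, Ronke, Adaeze, Lanre, Gbenga) there are 6 shares of (1/2)/6 = 1/12 each.
Living: Chukwudi, Morounke, Ronke, Adaeze, Lanre, and Gbenga — each takes 1/12.

Adaeze 1/12; Bankole 1/4; Chukwudi 1/12; Gbenga 1/12; Lanre 1/12; Morounke 1/12; Obafemi 1/4; Ronke 1/12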